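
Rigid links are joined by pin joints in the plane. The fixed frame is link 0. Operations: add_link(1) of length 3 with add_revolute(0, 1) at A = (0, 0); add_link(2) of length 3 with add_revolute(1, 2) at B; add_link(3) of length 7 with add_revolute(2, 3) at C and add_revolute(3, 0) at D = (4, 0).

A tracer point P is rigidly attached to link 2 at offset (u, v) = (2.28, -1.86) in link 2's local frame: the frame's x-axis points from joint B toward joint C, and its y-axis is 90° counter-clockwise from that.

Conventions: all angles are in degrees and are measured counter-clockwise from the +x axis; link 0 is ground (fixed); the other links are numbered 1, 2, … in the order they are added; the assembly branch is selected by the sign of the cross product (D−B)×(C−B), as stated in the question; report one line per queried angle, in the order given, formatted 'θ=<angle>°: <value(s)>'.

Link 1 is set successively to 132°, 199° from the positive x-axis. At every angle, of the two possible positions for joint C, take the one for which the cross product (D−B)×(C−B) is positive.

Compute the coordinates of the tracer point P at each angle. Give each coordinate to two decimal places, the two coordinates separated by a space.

A=(0,0), D=(4.00,0)
θ=132°: B = A + 3.00·(cos132°, sin132°) = (-2.0074, 2.2294)
θ=132°: |BD| = 6.4077
θ=132°: circle(B,3.00) ∩ circle(D,7.00): a=0.0826, h=2.9989
θ=132°:   candidates: C₊=(-0.8865,5.0122) cross=19.216; C₋=(-2.9733,-0.6108) cross=-19.216
θ=132°:   branch + wants cross > 0 → take C=(-0.8865,5.0122) (cross=19.216)
θ=132°: ex = (C−B)/|BC| = (0.3736,0.9276); ey = (-0.9276,0.3736)
θ=132°: P = B + 2.28·ex + -1.86·ey = (0.5698,3.6494)
θ=199°: B = A + 3.00·(cos199°, sin199°) = (-2.8366, -0.9767)
θ=199°: |BD| = 6.9060
θ=199°: circle(B,3.00) ∩ circle(D,7.00): a=0.5569, h=2.9478
θ=199°:   candidates: C₊=(-2.7021,2.0203) cross=20.358; C₋=(-1.8683,-3.8162) cross=-20.358
θ=199°:   branch + wants cross > 0 → take C=(-2.7021,2.0203) (cross=20.358)
θ=199°: ex = (C−B)/|BC| = (0.0448,0.9990); ey = (-0.9990,0.0448)
θ=199°: P = B + 2.28·ex + -1.86·ey = (-0.8763,1.2177)

θ=132°: 0.57 3.65
θ=199°: -0.88 1.22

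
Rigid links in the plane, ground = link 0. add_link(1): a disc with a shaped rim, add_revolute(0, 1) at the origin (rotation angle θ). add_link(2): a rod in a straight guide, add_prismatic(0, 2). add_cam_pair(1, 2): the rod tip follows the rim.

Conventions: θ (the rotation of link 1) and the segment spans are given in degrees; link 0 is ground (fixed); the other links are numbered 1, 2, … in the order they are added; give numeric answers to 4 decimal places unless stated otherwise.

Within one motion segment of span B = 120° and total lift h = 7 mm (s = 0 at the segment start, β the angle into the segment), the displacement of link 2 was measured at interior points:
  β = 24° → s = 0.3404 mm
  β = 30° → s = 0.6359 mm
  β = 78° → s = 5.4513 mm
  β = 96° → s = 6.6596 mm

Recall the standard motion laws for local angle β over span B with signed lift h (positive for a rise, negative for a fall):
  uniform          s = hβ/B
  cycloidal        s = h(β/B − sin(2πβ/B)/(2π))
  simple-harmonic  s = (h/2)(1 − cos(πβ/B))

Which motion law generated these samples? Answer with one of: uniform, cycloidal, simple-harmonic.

candidates at β/B = r: uniform s = h·r (linear in β); cycloidal s = h·(r − sin(2πr)/(2π)); simple-harmonic s = (h/2)(1 − cos(πr))
β=24°: printed 0.3404 | uniform 1.4000, cycloidal 0.3404, simple-harmonic 0.6684
β=30°: printed 0.6359 | uniform 1.7500, cycloidal 0.6359, simple-harmonic 1.0251
β=78°: printed 5.4513 | uniform 4.5500, cycloidal 5.4513, simple-harmonic 5.0890
β=96°: printed 6.6596 | uniform 5.6000, cycloidal 6.6596, simple-harmonic 6.3316
only one law matches every sample → cycloidal

cycloidal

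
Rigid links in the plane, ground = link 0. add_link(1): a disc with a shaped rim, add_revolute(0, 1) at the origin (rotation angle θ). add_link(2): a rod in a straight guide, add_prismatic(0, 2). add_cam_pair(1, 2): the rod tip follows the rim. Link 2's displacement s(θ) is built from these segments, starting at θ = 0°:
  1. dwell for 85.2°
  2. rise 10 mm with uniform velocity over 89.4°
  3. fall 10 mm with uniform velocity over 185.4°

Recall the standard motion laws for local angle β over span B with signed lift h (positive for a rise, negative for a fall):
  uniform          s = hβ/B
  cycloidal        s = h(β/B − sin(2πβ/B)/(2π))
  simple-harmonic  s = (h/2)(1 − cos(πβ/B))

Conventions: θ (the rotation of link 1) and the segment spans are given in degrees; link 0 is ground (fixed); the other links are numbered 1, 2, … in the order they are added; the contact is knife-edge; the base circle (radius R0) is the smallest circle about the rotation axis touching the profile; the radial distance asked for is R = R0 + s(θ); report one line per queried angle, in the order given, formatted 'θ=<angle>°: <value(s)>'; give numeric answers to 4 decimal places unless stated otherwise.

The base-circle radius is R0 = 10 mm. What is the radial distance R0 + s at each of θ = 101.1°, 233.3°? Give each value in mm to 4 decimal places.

segment 1 (0° to 85.2°, dwell): s unchanged at 0.0000
θ = 101.1° falls in segment 2 (85.2° to 174.6°, uniform, h = 10): β = 101.1 − 85.2 = 15.9°, B = 89.4°; Δs = 10·15.9/89.4 = 1.7785; s = 0.0000 + 1.7785 = 1.7785
segment 2 (85.2° to 174.6°, uniform, h = 10) is passed completely: s = 0.0000 + (10) = 10.0000
θ = 233.3° falls in segment 3 (174.6° to 360°, uniform, h = -10): β = 233.3 − 174.6 = 58.7°, B = 185.4°; Δs = -10·58.7/185.4 = -3.1661; s = 10.0000 − 3.1661 = 6.8339
θ=101.1°: R = R0 + s = 10 + 1.7785 = 11.7785
θ=233.3°: R = R0 + s = 10 + 6.8339 = 16.8339

θ=101.1°: 11.7785
θ=233.3°: 16.8339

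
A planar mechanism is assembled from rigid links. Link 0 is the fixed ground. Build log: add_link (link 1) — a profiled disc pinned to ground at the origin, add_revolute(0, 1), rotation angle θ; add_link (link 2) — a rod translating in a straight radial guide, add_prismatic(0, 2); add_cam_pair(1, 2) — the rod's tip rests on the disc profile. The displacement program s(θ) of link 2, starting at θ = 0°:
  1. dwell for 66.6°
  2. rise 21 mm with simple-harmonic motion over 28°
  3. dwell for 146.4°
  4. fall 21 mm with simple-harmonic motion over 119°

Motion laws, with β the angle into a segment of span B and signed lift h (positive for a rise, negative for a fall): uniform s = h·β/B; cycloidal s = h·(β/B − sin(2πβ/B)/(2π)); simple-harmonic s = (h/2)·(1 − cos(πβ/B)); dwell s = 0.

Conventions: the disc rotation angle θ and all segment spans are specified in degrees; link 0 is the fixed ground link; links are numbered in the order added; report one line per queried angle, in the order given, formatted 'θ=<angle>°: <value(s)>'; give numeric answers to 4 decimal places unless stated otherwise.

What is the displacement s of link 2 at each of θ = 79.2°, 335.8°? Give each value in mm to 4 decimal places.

seg 1 [0°–66.6°] dwell: s stays 0.0000
seg 2 [66.6°–94.6°] simple-harmonic, h=21: θ=79.2° here. β=12.6, B=28. 21/2·(1 − cos(π·0.4500)) = 8.8574 → s = 8.8574
seg 2 [66.6°–94.6°] simple-harmonic, h=21: full span → s += 21 → s = 21.0000
seg 3 [94.6°–241°] dwell: s stays 21.0000
seg 4 [241°–360°] simple-harmonic, h=-21: θ=335.8° here. β=94.8, B=119. -21/2·(1 − cos(π·0.7966)) = -18.9290 → s = 2.0710

θ=79.2°: 8.8574
θ=335.8°: 2.0710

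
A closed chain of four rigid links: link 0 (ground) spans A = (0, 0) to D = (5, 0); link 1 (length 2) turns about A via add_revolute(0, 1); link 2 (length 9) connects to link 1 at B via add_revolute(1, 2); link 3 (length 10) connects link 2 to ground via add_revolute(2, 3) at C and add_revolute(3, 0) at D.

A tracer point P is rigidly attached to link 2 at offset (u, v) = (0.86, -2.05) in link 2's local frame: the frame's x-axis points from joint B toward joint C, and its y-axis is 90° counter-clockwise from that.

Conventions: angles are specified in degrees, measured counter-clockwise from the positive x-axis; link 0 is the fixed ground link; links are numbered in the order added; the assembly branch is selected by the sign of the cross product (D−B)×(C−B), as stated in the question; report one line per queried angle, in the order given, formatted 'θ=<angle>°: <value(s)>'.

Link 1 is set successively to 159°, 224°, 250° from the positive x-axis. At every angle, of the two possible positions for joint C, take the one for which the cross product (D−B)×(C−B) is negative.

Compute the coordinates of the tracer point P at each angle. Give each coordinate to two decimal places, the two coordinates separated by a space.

A=(0,0), D=(5.00,0)
θ=159°: B = A + 2.00·(cos159°, sin159°) = (-1.8672, 0.7167)
θ=159°: |BD| = 6.9045
θ=159°: circle(B,9.00) ∩ circle(D,10.00): a=2.0763, h=8.7572
θ=159°:   candidates: C₊=(1.1070,9.2111) cross=60.464; C₋=(-0.7111,-8.2087) cross=-60.464
θ=159°:   branch - wants cross < 0 → take C=(-0.7111,-8.2087) (cross=-60.464)
θ=159°: ex = (C−B)/|BC| = (0.1284,-0.9917); ey = (0.9917,0.1284)
θ=159°: P = B + 0.86·ex + -2.05·ey = (-3.7897,-0.3995)
θ=224°: B = A + 2.00·(cos224°, sin224°) = (-1.4387, -1.3893)
θ=224°: |BD| = 6.5869
θ=224°: circle(B,9.00) ∩ circle(D,10.00): a=1.8512, h=8.8076
θ=224°:   candidates: C₊=(-1.4869,7.6106) cross=58.014; C₋=(2.2286,-9.6083) cross=-58.014
θ=224°:   branch - wants cross < 0 → take C=(2.2286,-9.6083) (cross=-58.014)
θ=224°: ex = (C−B)/|BC| = (0.4075,-0.9132); ey = (0.9132,0.4075)
θ=224°: P = B + 0.86·ex + -2.05·ey = (-2.9604,-3.0100)
θ=250°: B = A + 2.00·(cos250°, sin250°) = (-0.6840, -1.8794)
θ=250°: |BD| = 5.9867
θ=250°: circle(B,9.00) ∩ circle(D,10.00): a=1.4065, h=8.8894
θ=250°:   candidates: C₊=(-2.1393,7.0022) cross=53.218; C₋=(3.4420,-9.8779) cross=-53.218
θ=250°:   branch - wants cross < 0 → take C=(3.4420,-9.8779) (cross=-53.218)
θ=250°: ex = (C−B)/|BC| = (0.4584,-0.8887); ey = (0.8887,0.4584)
θ=250°: P = B + 0.86·ex + -2.05·ey = (-2.1117,-3.5835)

θ=159°: -3.79 -0.40
θ=224°: -2.96 -3.01
θ=250°: -2.11 -3.58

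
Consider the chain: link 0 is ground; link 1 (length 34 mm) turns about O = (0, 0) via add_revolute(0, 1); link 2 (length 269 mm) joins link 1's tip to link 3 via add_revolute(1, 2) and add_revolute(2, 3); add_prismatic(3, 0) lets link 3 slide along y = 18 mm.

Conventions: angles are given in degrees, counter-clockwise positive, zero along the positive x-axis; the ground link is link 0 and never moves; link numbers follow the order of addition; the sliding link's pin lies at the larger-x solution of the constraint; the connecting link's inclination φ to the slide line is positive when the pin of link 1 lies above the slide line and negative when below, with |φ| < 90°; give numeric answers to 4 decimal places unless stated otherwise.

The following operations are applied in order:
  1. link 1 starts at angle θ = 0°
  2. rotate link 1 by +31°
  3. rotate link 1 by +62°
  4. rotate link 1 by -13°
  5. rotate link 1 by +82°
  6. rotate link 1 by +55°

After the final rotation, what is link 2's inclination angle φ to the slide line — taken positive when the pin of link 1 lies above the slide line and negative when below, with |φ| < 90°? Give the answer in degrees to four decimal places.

geometry: r = 34 mm, L = 269 mm, e = 18 mm; θ starts at 0°
rotate link 1 by +31°: θ ← 0° +31° = 31°
rotate link 1 by +62°: θ ← 31° +62° = 93°
rotate link 1 by -13°: θ ← 93° -13° = 80°
rotate link 1 by +82°: θ ← 80° +82° = 162°
rotate link 1 by +55°: θ ← 162° +55° = 217°
h = r sin θ − e = -20.461711 − 18 = -38.461711
sin φ = h / L = -38.461711 / 269 = -0.14298034
φ = arcsin(-0.14298034) = -8.220342°

-8.2203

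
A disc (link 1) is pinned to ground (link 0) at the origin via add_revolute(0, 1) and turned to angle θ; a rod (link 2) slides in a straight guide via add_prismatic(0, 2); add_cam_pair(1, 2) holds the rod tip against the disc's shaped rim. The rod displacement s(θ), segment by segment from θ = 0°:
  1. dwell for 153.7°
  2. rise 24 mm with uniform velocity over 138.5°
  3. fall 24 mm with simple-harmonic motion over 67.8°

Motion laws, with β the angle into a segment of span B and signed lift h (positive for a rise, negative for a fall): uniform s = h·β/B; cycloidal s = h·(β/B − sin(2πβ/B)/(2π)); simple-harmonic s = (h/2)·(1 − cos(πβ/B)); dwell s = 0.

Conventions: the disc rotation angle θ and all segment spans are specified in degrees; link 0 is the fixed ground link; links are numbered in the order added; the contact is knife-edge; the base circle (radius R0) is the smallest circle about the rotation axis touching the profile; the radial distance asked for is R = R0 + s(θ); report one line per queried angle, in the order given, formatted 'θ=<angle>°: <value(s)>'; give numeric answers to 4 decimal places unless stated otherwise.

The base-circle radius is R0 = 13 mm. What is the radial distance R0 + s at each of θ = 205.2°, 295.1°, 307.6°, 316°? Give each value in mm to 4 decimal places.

segment 1 (0° to 153.7°, dwell): s unchanged at 0.0000
θ = 205.2° falls in segment 2 (153.7° to 292.2°, uniform, h = 24): β = 205.2 − 153.7 = 51.5°, B = 138.5°; Δs = 24·51.5/138.5 = 8.9242; s = 0.0000 + 8.9242 = 8.9242
segment 2 (153.7° to 292.2°, uniform, h = 24) is passed completely: s = 0.0000 + (24) = 24.0000
θ = 295.1° falls in segment 3 (292.2° to 360°, simple-harmonic, h = -24): β = 295.1 − 292.2 = 2.9°, B = 67.8°; Δs = -24/2·(1 − cos(π·0.0428)) = -0.1082; s = 24.0000 − 0.1082 = 23.8918
θ = 307.6° falls in segment 3 (292.2° to 360°, simple-harmonic, h = -24): β = 307.6 − 292.2 = 15.4°, B = 67.8°; Δs = -24/2·(1 − cos(π·0.2271)) = -2.9277; s = 24.0000 − 2.9277 = 21.0723
θ = 316° falls in segment 3 (292.2° to 360°, simple-harmonic, h = -24): β = 316 − 292.2 = 23.8°, B = 67.8°; Δs = -24/2·(1 − cos(π·0.3510)) = -6.5868; s = 24.0000 − 6.5868 = 17.4132
θ=205.2°: R = R0 + s = 13 + 8.9242 = 21.9242
θ=295.1°: R = R0 + s = 13 + 23.8918 = 36.8918
θ=307.6°: R = R0 + s = 13 + 21.0723 = 34.0723
θ=316°: R = R0 + s = 13 + 17.4132 = 30.4132

θ=205.2°: 21.9242
θ=295.1°: 36.8918
θ=307.6°: 34.0723
θ=316°: 30.4132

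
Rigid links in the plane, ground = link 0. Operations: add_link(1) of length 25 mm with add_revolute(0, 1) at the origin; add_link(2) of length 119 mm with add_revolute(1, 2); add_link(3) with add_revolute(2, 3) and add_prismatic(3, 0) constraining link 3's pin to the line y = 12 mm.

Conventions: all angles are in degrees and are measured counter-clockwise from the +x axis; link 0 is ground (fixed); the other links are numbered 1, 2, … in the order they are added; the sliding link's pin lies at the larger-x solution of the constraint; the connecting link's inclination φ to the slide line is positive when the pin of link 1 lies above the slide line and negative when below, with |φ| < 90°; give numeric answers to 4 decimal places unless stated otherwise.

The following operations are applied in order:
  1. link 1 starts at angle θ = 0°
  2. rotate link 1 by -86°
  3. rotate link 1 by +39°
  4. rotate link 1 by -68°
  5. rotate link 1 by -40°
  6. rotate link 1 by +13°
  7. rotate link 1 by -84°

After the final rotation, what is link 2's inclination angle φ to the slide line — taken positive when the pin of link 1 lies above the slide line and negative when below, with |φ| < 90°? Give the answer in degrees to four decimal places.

geometry: r = 25 mm, L = 119 mm, e = 12 mm; θ starts at 0°
rotate link 1 by -86°: θ ← 0° -86° = -86°
rotate link 1 by +39°: θ ← -86° +39° = -47°
rotate link 1 by -68°: θ ← -47° -68° = -115°
rotate link 1 by -40°: θ ← -115° -40° = -155°
rotate link 1 by +13°: θ ← -155° +13° = -142°
rotate link 1 by -84°: θ ← -142° -84° = -226°
h = r sin θ − e = 17.983495 − 12 = 5.983495
sin φ = h / L = 5.983495 / 119 = 0.05028147
φ = arcsin(0.05028147) = 2.882131°

2.8821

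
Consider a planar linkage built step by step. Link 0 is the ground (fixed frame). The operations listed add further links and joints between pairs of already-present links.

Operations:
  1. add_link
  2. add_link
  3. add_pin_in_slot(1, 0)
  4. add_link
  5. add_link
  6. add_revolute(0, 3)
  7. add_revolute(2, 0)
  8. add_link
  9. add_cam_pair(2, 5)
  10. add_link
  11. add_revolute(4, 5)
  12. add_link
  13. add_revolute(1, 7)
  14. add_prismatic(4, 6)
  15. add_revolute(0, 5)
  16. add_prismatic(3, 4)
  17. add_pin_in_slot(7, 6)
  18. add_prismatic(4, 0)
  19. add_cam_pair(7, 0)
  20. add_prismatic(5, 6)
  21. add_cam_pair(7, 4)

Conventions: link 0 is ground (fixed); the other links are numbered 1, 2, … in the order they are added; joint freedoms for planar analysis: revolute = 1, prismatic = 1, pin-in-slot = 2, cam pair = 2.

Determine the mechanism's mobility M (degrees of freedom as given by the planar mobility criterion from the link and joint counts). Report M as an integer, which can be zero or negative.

ground; <1,0,0>
#1 <2,0,0>
#2 <3,0,0>
PS:1↔0 J2 <3,0,1>
#3 <4,0,1>
#4 <5,0,1>
R:0↔3 J1 <5,1,1>
R:2↔0 J1 <5,2,1>
#5 <6,2,1>
C:2↔5 J2 <6,2,2>
#6 <7,2,2>
R:4↔5 J1 <7,3,2>
#7 <8,3,2>
R:1↔7 J1 <8,4,2>
P:4↔6 J1 <8,5,2>
R:0↔5 J1 <8,6,2>
P:3↔4 J1 <8,7,2>
PS:7↔6 J2 <8,7,3>
P:4↔0 J1 <8,8,3>
C:7↔0 J2 <8,8,4>
P:5↔6 J1 <8,9,4>
C:7↔4 J2 <8,9,5>
3×7 − 2×9 − 1×5 = -2

M = -2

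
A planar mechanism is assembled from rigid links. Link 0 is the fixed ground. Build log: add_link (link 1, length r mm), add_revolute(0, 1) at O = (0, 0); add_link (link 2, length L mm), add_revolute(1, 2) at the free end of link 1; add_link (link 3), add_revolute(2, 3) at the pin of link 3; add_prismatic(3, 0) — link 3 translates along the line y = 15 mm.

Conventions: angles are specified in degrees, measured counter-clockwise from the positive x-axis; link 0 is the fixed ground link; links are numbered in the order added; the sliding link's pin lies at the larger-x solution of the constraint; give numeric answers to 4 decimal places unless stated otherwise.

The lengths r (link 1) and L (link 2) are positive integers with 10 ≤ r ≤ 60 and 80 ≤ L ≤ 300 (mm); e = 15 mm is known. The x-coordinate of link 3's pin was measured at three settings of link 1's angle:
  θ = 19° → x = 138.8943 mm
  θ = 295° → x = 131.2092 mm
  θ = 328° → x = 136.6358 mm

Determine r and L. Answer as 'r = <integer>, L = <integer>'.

constraint per measurement: (x − r cos θ)² + (r sin θ − e)² = L²
subtracting the θ₁ and θ₂ equations cancels the r² and L² terms:
r = (x₁² − x₂²) / (2[(x₁cos θ₁ + e sin θ₁) − (x₂cos θ₂ + e sin θ₂)]) = 10.9999 → r = 11
L² = (x₁ − r cos θ₁)² + (r sin θ₁ − e)² = 16640.9920 → L = 129.0000 → L = 129
check at θ₃=328°: x = 136.6358 (printed 136.6358) ✓

r = 11, L = 129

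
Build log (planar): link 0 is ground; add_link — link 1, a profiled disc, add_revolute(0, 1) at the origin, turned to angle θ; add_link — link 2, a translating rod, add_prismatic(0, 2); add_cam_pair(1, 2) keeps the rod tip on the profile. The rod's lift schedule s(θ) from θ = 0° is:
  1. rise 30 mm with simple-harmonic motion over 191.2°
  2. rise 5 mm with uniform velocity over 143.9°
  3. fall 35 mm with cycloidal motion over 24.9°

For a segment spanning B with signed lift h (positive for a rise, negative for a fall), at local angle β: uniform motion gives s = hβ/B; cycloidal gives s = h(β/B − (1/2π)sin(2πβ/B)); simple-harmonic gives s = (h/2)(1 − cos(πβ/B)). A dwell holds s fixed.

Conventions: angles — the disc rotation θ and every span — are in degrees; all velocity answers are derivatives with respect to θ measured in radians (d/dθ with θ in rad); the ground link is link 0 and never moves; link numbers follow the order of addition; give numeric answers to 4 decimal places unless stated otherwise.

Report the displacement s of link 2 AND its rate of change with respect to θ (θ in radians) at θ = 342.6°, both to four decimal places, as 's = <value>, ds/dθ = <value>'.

seg 1 [0°–191.2°] simple-harmonic, h=30: full span → s += 30 → s = 30.0000
seg 2 [191.2°–335.1°] uniform, h=5: full span → s += 5 → s = 35.0000
seg 3 [335.1°–360°] cycloidal, h=-35: θ=342.6° here. β=7.5, B=24.9. -35·(0.3012 − sin(2π·0.3012)/(2π)) = -5.2576 → s = 29.7424
velocity in seg [335.1°–360°] (cycloidal), θ in radians: β = 7.5° = 0.1309 rad, B = 24.9° = 0.4346 rad; ds/dθ = (h/B)(1 − cos(2πβ/B)) = ((-35)/0.4346)(1 − cos(2π·0.3012)) = -106.002412 mm/rad

s = 29.7424, ds/dθ = -106.0024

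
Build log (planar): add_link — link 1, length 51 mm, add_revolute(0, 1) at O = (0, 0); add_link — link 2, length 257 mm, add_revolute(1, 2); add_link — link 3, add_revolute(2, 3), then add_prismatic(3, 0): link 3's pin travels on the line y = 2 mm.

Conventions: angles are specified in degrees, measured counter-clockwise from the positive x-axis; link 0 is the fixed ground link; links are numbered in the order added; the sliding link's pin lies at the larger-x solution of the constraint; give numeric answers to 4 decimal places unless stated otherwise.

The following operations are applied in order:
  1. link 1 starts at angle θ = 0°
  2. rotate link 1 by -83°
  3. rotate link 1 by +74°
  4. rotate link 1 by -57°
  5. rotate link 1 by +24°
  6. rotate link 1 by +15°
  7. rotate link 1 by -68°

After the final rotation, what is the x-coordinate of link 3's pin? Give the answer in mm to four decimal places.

geometry: r = 51 mm, L = 257 mm, e = 2 mm; θ starts at 0°
rotate link 1 by -83°: θ ← 0° -83° = -83°
rotate link 1 by +74°: θ ← -83° +74° = -9°
rotate link 1 by -57°: θ ← -9° -57° = -66°
rotate link 1 by +24°: θ ← -66° +24° = -42°
rotate link 1 by +15°: θ ← -42° +15° = -27°
rotate link 1 by -68°: θ ← -27° -68° = -95°
crank pin P = (r cos θ, r sin θ) = (-4.444943, -50.805930)
h = r sin θ − e = -50.805930 − 2 = -52.805930
x = r cos θ + √(L² − h²) = -4.444943 + 251.516468 = 247.071525

247.0715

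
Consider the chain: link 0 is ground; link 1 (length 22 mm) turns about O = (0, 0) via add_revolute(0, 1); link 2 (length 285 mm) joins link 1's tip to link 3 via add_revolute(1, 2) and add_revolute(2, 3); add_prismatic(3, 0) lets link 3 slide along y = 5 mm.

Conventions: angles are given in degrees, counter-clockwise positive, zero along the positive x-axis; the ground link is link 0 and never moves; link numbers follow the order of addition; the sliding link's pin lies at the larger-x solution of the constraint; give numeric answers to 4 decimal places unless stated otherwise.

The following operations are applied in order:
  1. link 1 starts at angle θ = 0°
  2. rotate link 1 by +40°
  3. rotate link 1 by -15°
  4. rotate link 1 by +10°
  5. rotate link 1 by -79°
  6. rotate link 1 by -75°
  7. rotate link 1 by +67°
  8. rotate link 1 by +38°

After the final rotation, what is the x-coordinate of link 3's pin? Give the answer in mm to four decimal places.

geometry: r = 22 mm, L = 285 mm, e = 5 mm; θ starts at 0°
rotate link 1 by +40°: θ ← 0° +40° = 40°
rotate link 1 by -15°: θ ← 40° -15° = 25°
rotate link 1 by +10°: θ ← 25° +10° = 35°
rotate link 1 by -79°: θ ← 35° -79° = -44°
rotate link 1 by -75°: θ ← -44° -75° = -119°
rotate link 1 by +67°: θ ← -119° +67° = -52°
rotate link 1 by +38°: θ ← -52° +38° = -14°
crank pin P = (r cos θ, r sin θ) = (21.346506, -5.322282)
h = r sin θ − e = -5.322282 − 5 = -10.322282
x = r cos θ + √(L² − h²) = 21.346506 + 284.813010 = 306.159516

306.1595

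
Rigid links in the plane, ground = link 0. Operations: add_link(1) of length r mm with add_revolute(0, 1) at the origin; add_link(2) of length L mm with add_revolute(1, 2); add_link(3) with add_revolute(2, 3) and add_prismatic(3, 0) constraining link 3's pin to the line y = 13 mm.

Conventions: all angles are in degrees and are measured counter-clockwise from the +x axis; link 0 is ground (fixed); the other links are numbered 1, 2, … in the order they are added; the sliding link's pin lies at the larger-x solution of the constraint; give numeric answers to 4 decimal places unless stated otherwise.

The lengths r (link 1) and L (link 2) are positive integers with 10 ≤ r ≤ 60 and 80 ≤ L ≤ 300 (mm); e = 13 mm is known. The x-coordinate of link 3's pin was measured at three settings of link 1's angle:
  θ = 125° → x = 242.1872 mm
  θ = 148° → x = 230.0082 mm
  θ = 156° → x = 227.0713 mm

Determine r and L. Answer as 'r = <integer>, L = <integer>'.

constraint per measurement: (x − r cos θ)² + (r sin θ − e)² = L²
subtracting the θ₁ and θ₂ equations cancels the r² and L² terms:
r = (x₁² − x₂²) / (2[(x₁cos θ₁ + e sin θ₁) − (x₂cos θ₂ + e sin θ₂)]) = 47.9998 → r = 48
L² = (x₁ − r cos θ₁)² + (r sin θ₁ − e)² = 73440.9737 → L = 271.0000 → L = 271
check at θ₃=156°: x = 227.0713 (printed 227.0713) ✓

r = 48, L = 271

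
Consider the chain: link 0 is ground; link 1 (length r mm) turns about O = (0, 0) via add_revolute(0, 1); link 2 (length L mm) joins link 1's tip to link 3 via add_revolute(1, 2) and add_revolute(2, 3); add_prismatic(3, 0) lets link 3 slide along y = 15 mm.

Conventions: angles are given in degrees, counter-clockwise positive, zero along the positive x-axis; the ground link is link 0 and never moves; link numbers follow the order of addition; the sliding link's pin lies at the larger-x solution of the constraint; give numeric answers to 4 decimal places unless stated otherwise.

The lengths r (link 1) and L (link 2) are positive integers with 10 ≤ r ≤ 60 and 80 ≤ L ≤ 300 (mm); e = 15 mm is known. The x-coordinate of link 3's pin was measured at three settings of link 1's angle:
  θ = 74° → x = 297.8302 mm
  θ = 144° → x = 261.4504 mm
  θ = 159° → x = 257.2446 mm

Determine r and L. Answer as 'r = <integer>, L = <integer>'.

constraint per measurement: (x − r cos θ)² + (r sin θ − e)² = L²
subtracting the θ₁ and θ₂ equations cancels the r² and L² terms:
r = (x₁² − x₂²) / (2[(x₁cos θ₁ + e sin θ₁) − (x₂cos θ₂ + e sin θ₂)]) = 34.0000 → r = 34
L² = (x₁ − r cos θ₁)² + (r sin θ₁ − e)² = 83521.0083 → L = 289.0000 → L = 289
check at θ₃=159°: x = 257.2446 (printed 257.2446) ✓

r = 34, L = 289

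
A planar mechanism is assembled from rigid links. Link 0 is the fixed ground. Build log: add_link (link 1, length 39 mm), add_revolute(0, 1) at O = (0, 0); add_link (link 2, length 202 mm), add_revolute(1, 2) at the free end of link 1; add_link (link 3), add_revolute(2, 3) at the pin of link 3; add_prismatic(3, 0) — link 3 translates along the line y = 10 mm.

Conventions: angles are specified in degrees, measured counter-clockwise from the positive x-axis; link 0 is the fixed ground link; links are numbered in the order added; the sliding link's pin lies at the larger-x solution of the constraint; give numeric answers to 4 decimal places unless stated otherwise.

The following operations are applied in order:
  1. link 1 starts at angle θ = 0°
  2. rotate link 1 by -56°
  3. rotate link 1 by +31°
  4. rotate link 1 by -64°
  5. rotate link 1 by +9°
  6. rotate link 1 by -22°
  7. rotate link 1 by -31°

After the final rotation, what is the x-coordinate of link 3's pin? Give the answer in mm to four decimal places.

geometry: r = 39 mm, L = 202 mm, e = 10 mm; θ starts at 0°
rotate link 1 by -56°: θ ← 0° -56° = -56°
rotate link 1 by +31°: θ ← -56° +31° = -25°
rotate link 1 by -64°: θ ← -25° -64° = -89°
rotate link 1 by +9°: θ ← -89° +9° = -80°
rotate link 1 by -22°: θ ← -80° -22° = -102°
rotate link 1 by -31°: θ ← -102° -31° = -133°
crank pin P = (r cos θ, r sin θ) = (-26.597936, -28.522794)
h = r sin θ − e = -28.522794 − 10 = -38.522794
x = r cos θ + √(L² − h²) = -26.597936 + 198.292699 = 171.694763

171.6948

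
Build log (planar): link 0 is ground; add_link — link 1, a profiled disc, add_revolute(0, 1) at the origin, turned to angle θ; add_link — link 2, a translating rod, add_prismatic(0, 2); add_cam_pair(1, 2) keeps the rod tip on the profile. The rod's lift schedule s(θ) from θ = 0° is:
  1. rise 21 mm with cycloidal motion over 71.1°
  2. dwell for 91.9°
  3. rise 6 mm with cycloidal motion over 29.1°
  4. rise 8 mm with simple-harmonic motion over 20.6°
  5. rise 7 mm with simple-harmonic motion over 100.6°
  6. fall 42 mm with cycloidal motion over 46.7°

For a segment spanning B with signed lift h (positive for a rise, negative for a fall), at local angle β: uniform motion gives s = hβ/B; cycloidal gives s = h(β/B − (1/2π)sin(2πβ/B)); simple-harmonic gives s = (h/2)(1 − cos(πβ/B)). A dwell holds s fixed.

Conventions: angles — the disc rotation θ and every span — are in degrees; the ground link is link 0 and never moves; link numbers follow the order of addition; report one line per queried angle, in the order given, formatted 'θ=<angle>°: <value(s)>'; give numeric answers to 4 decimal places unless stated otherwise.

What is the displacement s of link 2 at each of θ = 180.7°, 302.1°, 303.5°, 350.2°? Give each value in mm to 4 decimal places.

seg 1 [0°–71.1°] cycloidal, h=21: full span → s += 21 → s = 21.0000
seg 2 [71.1°–163°] dwell: s stays 21.0000
seg 3 [163°–192.1°] cycloidal, h=6: θ=180.7° here. β=17.7, B=29.1. 6·(0.6082 − sin(2π·0.6082)/(2π)) = 4.2500 → s = 25.2500
seg 3 [163°–192.1°] cycloidal, h=6: full span → s += 6 → s = 27.0000
seg 4 [192.1°–212.7°] simple-harmonic, h=8: full span → s += 8 → s = 35.0000
seg 5 [212.7°–313.3°] simple-harmonic, h=7: θ=302.1° here. β=89.4, B=100.6. 7/2·(1 − cos(π·0.8887)) = 6.7881 → s = 41.7881
seg 5 [212.7°–313.3°] simple-harmonic, h=7: θ=303.5° here. β=90.8, B=100.6. 7/2·(1 − cos(π·0.9026)) = 6.8374 → s = 41.8374
seg 5 [212.7°–313.3°] simple-harmonic, h=7: full span → s += 7 → s = 42.0000
seg 6 [313.3°–360°] cycloidal, h=-42: θ=350.2° here. β=36.9, B=46.7. -42·(0.7901 − sin(2π·0.7901)/(2π)) = -39.6592 → s = 2.3408

θ=180.7°: 25.2500
θ=302.1°: 41.7881
θ=303.5°: 41.8374
θ=350.2°: 2.3408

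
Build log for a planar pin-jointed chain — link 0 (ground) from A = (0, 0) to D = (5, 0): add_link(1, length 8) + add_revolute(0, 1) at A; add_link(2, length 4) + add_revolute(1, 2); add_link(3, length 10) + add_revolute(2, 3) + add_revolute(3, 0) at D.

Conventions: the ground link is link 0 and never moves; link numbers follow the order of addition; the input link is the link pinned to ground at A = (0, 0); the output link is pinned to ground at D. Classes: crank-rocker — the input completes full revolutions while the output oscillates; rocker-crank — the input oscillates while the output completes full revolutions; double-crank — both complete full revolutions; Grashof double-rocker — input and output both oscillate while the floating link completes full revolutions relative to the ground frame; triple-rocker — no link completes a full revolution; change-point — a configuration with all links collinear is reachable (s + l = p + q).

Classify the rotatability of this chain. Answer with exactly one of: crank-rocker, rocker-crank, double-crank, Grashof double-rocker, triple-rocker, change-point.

lengths: ground=5, input=8, coupler=4, output=10
sorted: s=4 (shortest), l=10 (longest), p+q=13
s + l = 14 vs p + q = 13
s + l > p + q → non-Grashof → no link fully rotates → triple-rocker

triple-rocker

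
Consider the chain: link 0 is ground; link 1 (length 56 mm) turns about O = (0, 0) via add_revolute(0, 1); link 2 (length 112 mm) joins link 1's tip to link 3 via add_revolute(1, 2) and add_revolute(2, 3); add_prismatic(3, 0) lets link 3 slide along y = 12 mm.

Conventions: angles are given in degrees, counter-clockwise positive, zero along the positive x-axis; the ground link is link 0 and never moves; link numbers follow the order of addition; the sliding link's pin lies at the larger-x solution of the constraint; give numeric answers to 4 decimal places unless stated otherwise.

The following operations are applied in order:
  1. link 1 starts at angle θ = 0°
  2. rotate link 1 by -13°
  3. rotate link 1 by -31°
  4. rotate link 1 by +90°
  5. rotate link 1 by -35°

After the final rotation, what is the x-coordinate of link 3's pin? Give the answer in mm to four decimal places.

geometry: r = 56 mm, L = 112 mm, e = 12 mm; θ starts at 0°
rotate link 1 by -13°: θ ← 0° -13° = -13°
rotate link 1 by -31°: θ ← -13° -31° = -44°
rotate link 1 by +90°: θ ← -44° +90° = 46°
rotate link 1 by -35°: θ ← 46° -35° = 11°
crank pin P = (r cos θ, r sin θ) = (54.971122, 10.685304)
h = r sin θ − e = 10.685304 − 12 = -1.314696
x = r cos θ + √(L² − h²) = 54.971122 + 111.992284 = 166.963406

166.9634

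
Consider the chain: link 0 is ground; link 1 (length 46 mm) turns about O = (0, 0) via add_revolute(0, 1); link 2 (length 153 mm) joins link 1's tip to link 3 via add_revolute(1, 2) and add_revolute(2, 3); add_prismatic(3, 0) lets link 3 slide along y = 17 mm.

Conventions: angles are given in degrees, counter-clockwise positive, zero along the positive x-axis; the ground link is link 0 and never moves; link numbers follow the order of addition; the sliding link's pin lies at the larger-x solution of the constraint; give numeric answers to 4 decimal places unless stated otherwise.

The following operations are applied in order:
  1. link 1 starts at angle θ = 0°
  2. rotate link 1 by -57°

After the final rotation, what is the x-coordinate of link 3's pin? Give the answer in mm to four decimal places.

geometry: r = 46 mm, L = 153 mm, e = 17 mm; θ starts at 0°
rotate link 1 by -57°: θ ← 0° -57° = -57°
crank pin P = (r cos θ, r sin θ) = (25.053396, -38.578846)
h = r sin θ − e = -38.578846 − 17 = -55.578846
x = r cos θ + √(L² − h²) = 25.053396 + 142.548209 = 167.601605

167.6016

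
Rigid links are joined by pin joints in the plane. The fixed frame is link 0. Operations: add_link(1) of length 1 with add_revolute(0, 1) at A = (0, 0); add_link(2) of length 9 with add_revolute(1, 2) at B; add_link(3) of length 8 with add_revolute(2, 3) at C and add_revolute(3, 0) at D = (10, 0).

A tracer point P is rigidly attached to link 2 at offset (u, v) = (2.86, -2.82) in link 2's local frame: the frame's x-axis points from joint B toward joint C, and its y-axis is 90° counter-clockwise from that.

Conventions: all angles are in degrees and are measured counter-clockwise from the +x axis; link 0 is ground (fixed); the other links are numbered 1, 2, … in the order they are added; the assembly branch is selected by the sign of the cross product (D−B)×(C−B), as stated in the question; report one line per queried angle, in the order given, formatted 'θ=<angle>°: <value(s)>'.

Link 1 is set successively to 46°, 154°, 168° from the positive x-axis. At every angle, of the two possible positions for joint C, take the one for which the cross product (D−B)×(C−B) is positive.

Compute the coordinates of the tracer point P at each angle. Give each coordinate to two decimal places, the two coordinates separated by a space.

A=(0,0), D=(10.00,0)
θ=46°: B = A + 1.00·(cos46°, sin46°) = (0.6947, 0.7193)
θ=46°: |BD| = 9.3331
θ=46°: circle(B,9.00) ∩ circle(D,8.00): a=5.5773, h=7.0636
θ=46°:   candidates: C₊=(6.7998,7.3320) cross=65.925; C₋=(5.7109,-6.7531) cross=-65.925
θ=46°:   branch + wants cross > 0 → take C=(6.7998,7.3320) (cross=65.925)
θ=46°: ex = (C−B)/|BC| = (0.6783,0.7347); ey = (-0.7347,0.6783)
θ=46°: P = B + 2.86·ex + -2.82·ey = (4.7067,0.9078)
θ=154°: B = A + 1.00·(cos154°, sin154°) = (-0.8988, 0.4384)
θ=154°: |BD| = 10.9076
θ=154°: circle(B,9.00) ∩ circle(D,8.00): a=6.2331, h=6.4922
θ=154°:   candidates: C₊=(5.5902,6.6748) cross=70.814; C₋=(5.0683,-6.2991) cross=-70.814
θ=154°:   branch + wants cross > 0 → take C=(5.5902,6.6748) (cross=70.814)
θ=154°: ex = (C−B)/|BC| = (0.7210,0.6929); ey = (-0.6929,0.7210)
θ=154°: P = B + 2.86·ex + -2.82·ey = (3.1173,0.3870)
θ=168°: B = A + 1.00·(cos168°, sin168°) = (-0.9781, 0.2079)
θ=168°: |BD| = 10.9801
θ=168°: circle(B,9.00) ∩ circle(D,8.00): a=6.2642, h=6.4622
θ=168°:   candidates: C₊=(5.4073,6.5503) cross=70.956; C₋=(5.1626,-6.3717) cross=-70.956
θ=168°:   branch + wants cross > 0 → take C=(5.4073,6.5503) (cross=70.956)
θ=168°: ex = (C−B)/|BC| = (0.7095,0.7047); ey = (-0.7047,0.7095)
θ=168°: P = B + 2.86·ex + -2.82·ey = (3.0383,0.2226)

θ=46°: 4.71 0.91
θ=154°: 3.12 0.39
θ=168°: 3.04 0.22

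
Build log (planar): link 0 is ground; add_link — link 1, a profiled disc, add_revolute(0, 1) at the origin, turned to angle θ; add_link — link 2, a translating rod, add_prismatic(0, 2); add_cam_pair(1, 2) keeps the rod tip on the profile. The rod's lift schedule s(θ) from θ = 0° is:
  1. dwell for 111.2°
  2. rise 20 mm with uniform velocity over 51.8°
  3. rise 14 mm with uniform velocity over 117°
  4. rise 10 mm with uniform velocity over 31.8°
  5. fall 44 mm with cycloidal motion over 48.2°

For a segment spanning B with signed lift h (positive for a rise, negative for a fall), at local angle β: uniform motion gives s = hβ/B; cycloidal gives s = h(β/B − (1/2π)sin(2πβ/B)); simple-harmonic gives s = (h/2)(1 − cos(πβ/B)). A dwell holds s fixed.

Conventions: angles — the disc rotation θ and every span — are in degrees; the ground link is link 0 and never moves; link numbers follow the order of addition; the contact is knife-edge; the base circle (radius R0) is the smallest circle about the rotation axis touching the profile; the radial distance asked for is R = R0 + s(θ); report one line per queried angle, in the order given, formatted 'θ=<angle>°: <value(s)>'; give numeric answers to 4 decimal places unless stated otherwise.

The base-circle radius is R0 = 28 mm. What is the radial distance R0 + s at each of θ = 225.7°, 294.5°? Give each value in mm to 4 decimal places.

seg 1 [0°–111.2°] dwell: s stays 0.0000
seg 2 [111.2°–163°] uniform, h=20: full span → s += 20 → s = 20.0000
seg 3 [163°–280°] uniform, h=14: θ=225.7° here. β=62.7, B=117. 14·62.7/117 = 7.5026 → s = 27.5026
seg 3 [163°–280°] uniform, h=14: full span → s += 14 → s = 34.0000
seg 4 [280°–311.8°] uniform, h=10: θ=294.5° here. β=14.5, B=31.8. 10·14.5/31.8 = 4.5597 → s = 38.5597
θ=225.7°: R = R0 + s = 28 + 27.5026 = 55.5026
θ=294.5°: R = R0 + s = 28 + 38.5597 = 66.5597

θ=225.7°: 55.5026
θ=294.5°: 66.5597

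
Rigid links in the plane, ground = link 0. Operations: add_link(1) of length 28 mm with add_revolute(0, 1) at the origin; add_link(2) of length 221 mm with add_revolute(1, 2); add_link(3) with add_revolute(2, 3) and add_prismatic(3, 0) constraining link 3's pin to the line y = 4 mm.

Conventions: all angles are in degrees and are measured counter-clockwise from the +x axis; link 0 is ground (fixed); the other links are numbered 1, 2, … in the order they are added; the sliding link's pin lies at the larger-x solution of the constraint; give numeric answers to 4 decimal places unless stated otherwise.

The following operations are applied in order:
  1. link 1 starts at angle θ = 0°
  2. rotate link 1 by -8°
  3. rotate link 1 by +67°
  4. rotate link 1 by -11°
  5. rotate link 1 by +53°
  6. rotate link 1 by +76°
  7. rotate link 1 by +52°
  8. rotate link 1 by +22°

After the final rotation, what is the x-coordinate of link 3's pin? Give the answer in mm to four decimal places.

geometry: r = 28 mm, L = 221 mm, e = 4 mm; θ starts at 0°
rotate link 1 by -8°: θ ← 0° -8° = -8°
rotate link 1 by +67°: θ ← -8° +67° = 59°
rotate link 1 by -11°: θ ← 59° -11° = 48°
rotate link 1 by +53°: θ ← 48° +53° = 101°
rotate link 1 by +76°: θ ← 101° +76° = 177°
rotate link 1 by +52°: θ ← 177° +52° = 229°
rotate link 1 by +22°: θ ← 229° +22° = 251°
crank pin P = (r cos θ, r sin θ) = (-9.115908, -26.474520)
h = r sin θ − e = -26.474520 − 4 = -30.474520
x = r cos θ + √(L² − h²) = -9.115908 + 218.888793 = 209.772884

209.7729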